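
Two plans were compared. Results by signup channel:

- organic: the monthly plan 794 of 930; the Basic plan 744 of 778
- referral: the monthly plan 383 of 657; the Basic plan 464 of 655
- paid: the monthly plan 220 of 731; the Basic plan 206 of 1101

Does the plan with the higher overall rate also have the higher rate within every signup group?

Organic: the monthly plan 794/930 = 85.4%, the Basic plan 744/778 = 95.6% → the Basic plan
Referral: the monthly plan 383/657 = 58.3%, the Basic plan 464/655 = 70.8% → the Basic plan
Paid: the monthly plan 220/731 = 30.1%, the Basic plan 206/1101 = 18.7% → the monthly plan
Overall: the monthly plan 1397/2318 = 60.3%, the Basic plan 1414/2534 = 55.8% → the monthly plan
Neither sweeps: the monthly plan wins 1 of 3 groups, the Basic plan wins 2. The monthly plan wins overall but not every group — no Simpson reversal.

No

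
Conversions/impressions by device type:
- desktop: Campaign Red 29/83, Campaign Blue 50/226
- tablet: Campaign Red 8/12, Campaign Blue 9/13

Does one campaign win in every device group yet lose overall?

No

Desktop: Campaign Red 29/83 = 34.9%, Campaign Blue 50/226 = 22.1% → Campaign Red
Tablet: Campaign Red 8/12 = 66.7%, Campaign Blue 9/13 = 69.2% → Campaign Blue
Overall: Campaign Red 37/95 = 38.9%, Campaign Blue 59/239 = 24.7% → Campaign Red
Neither sweeps: Campaign Red wins 1 of 2 groups, Campaign Blue wins 1. Campaign Red wins overall but not every group — no Simpson reversal.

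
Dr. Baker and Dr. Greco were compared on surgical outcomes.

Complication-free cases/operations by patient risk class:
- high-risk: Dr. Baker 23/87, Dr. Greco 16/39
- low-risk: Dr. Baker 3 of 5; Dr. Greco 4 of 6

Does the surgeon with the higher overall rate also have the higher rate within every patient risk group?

Yes

High-risk: Dr. Baker 23/87 = 26.4%, Dr. Greco 16/39 = 41.0% → Dr. Greco
Low-risk: Dr. Baker 3/5 = 60.0%, Dr. Greco 4/6 = 66.7% → Dr. Greco
Overall: Dr. Baker 26/92 = 28.3%, Dr. Greco 20/45 = 44.4% → Dr. Greco
Dr. Greco wins overall and in every patient risk group — no reversal.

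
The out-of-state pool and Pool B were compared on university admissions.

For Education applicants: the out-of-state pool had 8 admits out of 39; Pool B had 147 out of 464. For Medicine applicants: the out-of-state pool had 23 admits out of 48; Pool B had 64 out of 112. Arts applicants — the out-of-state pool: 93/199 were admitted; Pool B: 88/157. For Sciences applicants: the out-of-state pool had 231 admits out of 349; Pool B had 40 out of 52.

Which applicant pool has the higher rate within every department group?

Pool B

Education: the out-of-state pool 8/39 = 20.5%, Pool B 147/464 = 31.7% → Pool B
Medicine: the out-of-state pool 23/48 = 47.9%, Pool B 64/112 = 57.1% → Pool B
Arts: the out-of-state pool 93/199 = 46.7%, Pool B 88/157 = 56.1% → Pool B
Sciences: the out-of-state pool 231/349 = 66.2%, Pool B 40/52 = 76.9% → Pool B
Pool B has the higher rate in all 4 groups.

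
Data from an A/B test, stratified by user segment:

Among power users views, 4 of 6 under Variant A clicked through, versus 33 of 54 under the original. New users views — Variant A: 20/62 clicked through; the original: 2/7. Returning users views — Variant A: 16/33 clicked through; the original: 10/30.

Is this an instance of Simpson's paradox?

Power users: Variant A 4/6 = 66.7%, the original 33/54 = 61.1% → Variant A
New users: Variant A 20/62 = 32.3%, the original 2/7 = 28.6% → Variant A
Returning users: Variant A 16/33 = 48.5%, the original 10/30 = 33.3% → Variant A
Overall: Variant A 40/101 = 39.6%, the original 45/91 = 49.5% → the original
Variant A wins each user group but the original wins overall — the comparison reverses. Variant A's views skew toward new users, which has a lower base rate.

Yes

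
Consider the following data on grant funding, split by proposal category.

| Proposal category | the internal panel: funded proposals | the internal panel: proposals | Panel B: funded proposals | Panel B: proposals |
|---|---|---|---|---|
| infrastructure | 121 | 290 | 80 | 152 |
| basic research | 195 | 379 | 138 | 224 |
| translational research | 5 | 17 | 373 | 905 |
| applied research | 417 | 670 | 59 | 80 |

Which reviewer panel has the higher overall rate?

the internal panel

Infrastructure: the internal panel 121/290 = 41.7%, Panel B 80/152 = 52.6% → Panel B
Basic research: the internal panel 195/379 = 51.5%, Panel B 138/224 = 61.6% → Panel B
Translational research: the internal panel 5/17 = 29.4%, Panel B 373/905 = 41.2% → Panel B
Applied research: the internal panel 417/670 = 62.2%, Panel B 59/80 = 73.8% → Panel B
Overall: the internal panel 738/1356 = 54.4%, Panel B 650/1361 = 47.8% → the internal panel
(Panel B wins every proposal group but the internal panel wins overall — Panel B's proposals skew toward the low-rate translational research group.)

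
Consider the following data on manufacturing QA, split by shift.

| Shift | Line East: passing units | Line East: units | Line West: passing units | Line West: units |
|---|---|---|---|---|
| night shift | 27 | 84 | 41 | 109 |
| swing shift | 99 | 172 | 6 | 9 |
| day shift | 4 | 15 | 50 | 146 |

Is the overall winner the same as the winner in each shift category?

Night shift: Line East 27/84 = 32.1%, Line West 41/109 = 37.6% → Line West
Swing shift: Line East 99/172 = 57.6%, Line West 6/9 = 66.7% → Line West
Day shift: Line East 4/15 = 26.7%, Line West 50/146 = 34.2% → Line West
Overall: Line East 130/271 = 48.0%, Line West 97/264 = 36.7% → Line East
Line West wins each shift group but Line East wins overall — the comparison reverses. Line West's units skew toward day shift, which has a lower base rate.

No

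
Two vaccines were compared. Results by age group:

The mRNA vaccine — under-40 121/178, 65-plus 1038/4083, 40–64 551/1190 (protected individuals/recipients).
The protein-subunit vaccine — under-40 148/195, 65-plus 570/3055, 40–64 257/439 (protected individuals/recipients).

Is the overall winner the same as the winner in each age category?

Under-40: the mRNA vaccine 121/178 = 68.0%, the protein-subunit vaccine 148/195 = 75.9% → the protein-subunit vaccine
65-plus: the mRNA vaccine 1038/4083 = 25.4%, the protein-subunit vaccine 570/3055 = 18.7% → the mRNA vaccine
40–64: the mRNA vaccine 551/1190 = 46.3%, the protein-subunit vaccine 257/439 = 58.5% → the protein-subunit vaccine
Overall: the mRNA vaccine 1710/5451 = 31.4%, the protein-subunit vaccine 975/3689 = 26.4% → the mRNA vaccine
Neither sweeps: the mRNA vaccine wins 1 of 3 groups, the protein-subunit vaccine wins 2. The mRNA vaccine wins overall but not every group — no Simpson reversal.

No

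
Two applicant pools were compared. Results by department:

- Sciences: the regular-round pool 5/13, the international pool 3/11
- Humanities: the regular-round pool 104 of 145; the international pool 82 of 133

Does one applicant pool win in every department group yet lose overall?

No

Sciences: the regular-round pool 5/13 = 38.5%, the international pool 3/11 = 27.3% → the regular-round pool
Humanities: the regular-round pool 104/145 = 71.7%, the international pool 82/133 = 61.7% → the regular-round pool
Overall: the regular-round pool 109/158 = 69.0%, the international pool 85/144 = 59.0% → the regular-round pool
The regular-round pool wins overall and in every department group — no reversal.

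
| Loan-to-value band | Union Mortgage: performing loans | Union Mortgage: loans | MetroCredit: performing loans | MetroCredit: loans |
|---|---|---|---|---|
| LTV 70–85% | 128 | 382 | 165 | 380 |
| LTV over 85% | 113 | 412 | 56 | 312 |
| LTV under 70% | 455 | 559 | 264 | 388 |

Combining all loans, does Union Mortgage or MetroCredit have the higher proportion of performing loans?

Union Mortgage

LTV 70–85%: Union Mortgage 128/382 = 33.5%, MetroCredit 165/380 = 43.4% → MetroCredit
LTV over 85%: Union Mortgage 113/412 = 27.4%, MetroCredit 56/312 = 17.9% → Union Mortgage
LTV under 70%: Union Mortgage 455/559 = 81.4%, MetroCredit 264/388 = 68.0% → Union Mortgage
Overall: Union Mortgage 696/1353 = 51.4%, MetroCredit 485/1080 = 44.9% → Union Mortgage
(Neither sweeps every loan-to-value group, but Union Mortgage has the higher pooled rate.)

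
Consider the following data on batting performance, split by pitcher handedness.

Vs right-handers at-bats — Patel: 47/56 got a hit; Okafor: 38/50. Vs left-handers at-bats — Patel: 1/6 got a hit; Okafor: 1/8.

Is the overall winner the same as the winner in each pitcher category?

Vs right-handers: Patel 47/56 = 83.9%, Okafor 38/50 = 76.0% → Patel
Vs left-handers: Patel 1/6 = 16.7%, Okafor 1/8 = 12.5% → Patel
Overall: Patel 48/62 = 77.4%, Okafor 39/58 = 67.2% → Patel
Patel wins overall and in every pitcher group — no reversal.

Yes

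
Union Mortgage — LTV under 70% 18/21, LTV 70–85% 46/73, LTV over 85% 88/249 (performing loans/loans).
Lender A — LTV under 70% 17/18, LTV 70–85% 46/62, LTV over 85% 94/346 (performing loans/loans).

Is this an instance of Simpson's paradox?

LTV under 70%: Union Mortgage 18/21 = 85.7%, Lender A 17/18 = 94.4% → Lender A
LTV 70–85%: Union Mortgage 46/73 = 63.0%, Lender A 46/62 = 74.2% → Lender A
LTV over 85%: Union Mortgage 88/249 = 35.3%, Lender A 94/346 = 27.2% → Union Mortgage
Overall: Union Mortgage 152/343 = 44.3%, Lender A 157/426 = 36.9% → Union Mortgage
Neither sweeps: Union Mortgage wins 1 of 3 groups, Lender A wins 2. Union Mortgage wins overall but not every group — no Simpson reversal.

No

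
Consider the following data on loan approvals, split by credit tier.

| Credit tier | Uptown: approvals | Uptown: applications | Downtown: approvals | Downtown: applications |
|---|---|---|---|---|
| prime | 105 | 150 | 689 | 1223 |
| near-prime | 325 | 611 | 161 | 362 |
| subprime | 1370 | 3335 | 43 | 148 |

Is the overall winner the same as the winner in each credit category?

Prime: Uptown 105/150 = 70.0%, Downtown 689/1223 = 56.3% → Uptown
Near-prime: Uptown 325/611 = 53.2%, Downtown 161/362 = 44.5% → Uptown
Subprime: Uptown 1370/3335 = 41.1%, Downtown 43/148 = 29.1% → Uptown
Overall: Uptown 1800/4096 = 43.9%, Downtown 893/1733 = 51.5% → Downtown
Uptown wins each credit group but Downtown wins overall — the comparison reverses. Uptown's applications skew toward subprime, which has a lower base rate.

No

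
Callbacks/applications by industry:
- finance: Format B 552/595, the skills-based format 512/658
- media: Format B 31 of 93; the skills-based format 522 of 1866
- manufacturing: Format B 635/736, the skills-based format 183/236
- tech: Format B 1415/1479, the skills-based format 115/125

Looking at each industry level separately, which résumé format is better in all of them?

Finance: Format B 552/595 = 92.8%, the skills-based format 512/658 = 77.8% → Format B
Media: Format B 31/93 = 33.3%, the skills-based format 522/1866 = 28.0% → Format B
Manufacturing: Format B 635/736 = 86.3%, the skills-based format 183/236 = 77.5% → Format B
Tech: Format B 1415/1479 = 95.7%, the skills-based format 115/125 = 92.0% → Format B
Format B has the higher rate in all 4 groups.

Format B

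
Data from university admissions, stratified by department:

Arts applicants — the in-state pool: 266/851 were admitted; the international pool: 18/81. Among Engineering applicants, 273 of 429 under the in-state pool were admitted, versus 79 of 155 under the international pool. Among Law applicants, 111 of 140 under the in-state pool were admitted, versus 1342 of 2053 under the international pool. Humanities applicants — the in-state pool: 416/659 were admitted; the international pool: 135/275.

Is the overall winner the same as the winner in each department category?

No

Arts: the in-state pool 266/851 = 31.3%, the international pool 18/81 = 22.2% → the in-state pool
Engineering: the in-state pool 273/429 = 63.6%, the international pool 79/155 = 51.0% → the in-state pool
Law: the in-state pool 111/140 = 79.3%, the international pool 1342/2053 = 65.4% → the in-state pool
Humanities: the in-state pool 416/659 = 63.1%, the international pool 135/275 = 49.1% → the in-state pool
Overall: the in-state pool 1066/2079 = 51.3%, the international pool 1574/2564 = 61.4% → the international pool
The in-state pool wins each department group but the international pool wins overall — the comparison reverses. The in-state pool's applicants skew toward Arts, which has a lower base rate.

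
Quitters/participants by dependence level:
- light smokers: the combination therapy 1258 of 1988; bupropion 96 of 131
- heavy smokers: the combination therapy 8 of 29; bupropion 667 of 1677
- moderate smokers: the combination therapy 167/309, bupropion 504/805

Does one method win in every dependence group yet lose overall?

Yes

Light smokers: the combination therapy 1258/1988 = 63.3%, bupropion 96/131 = 73.3% → bupropion
Heavy smokers: the combination therapy 8/29 = 27.6%, bupropion 667/1677 = 39.8% → bupropion
Moderate smokers: the combination therapy 167/309 = 54.0%, bupropion 504/805 = 62.6% → bupropion
Overall: the combination therapy 1433/2326 = 61.6%, bupropion 1267/2613 = 48.5% → the combination therapy
Bupropion wins each dependence group but the combination therapy wins overall — the comparison reverses. Bupropion's participants skew toward heavy smokers, which has a lower base rate.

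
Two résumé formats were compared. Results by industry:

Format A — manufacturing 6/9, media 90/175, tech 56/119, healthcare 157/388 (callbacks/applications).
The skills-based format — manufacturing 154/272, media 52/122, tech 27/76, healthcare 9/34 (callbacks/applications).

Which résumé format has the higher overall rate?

Manufacturing: Format A 6/9 = 66.7%, the skills-based format 154/272 = 56.6% → Format A
Media: Format A 90/175 = 51.4%, the skills-based format 52/122 = 42.6% → Format A
Tech: Format A 56/119 = 47.1%, the skills-based format 27/76 = 35.5% → Format A
Healthcare: Format A 157/388 = 40.5%, the skills-based format 9/34 = 26.5% → Format A
Overall: Format A 309/691 = 44.7%, the skills-based format 242/504 = 48.0% → the skills-based format
(Format A wins every industry group but the skills-based format wins overall — Format A's applications skew toward the low-rate healthcare group.)

the skills-based format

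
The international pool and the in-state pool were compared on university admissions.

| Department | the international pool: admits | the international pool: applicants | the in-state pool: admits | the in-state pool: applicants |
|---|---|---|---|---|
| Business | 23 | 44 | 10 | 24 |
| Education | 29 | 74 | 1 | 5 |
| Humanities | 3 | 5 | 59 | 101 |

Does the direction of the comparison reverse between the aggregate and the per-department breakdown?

Yes

Business: the international pool 23/44 = 52.3%, the in-state pool 10/24 = 41.7% → the international pool
Education: the international pool 29/74 = 39.2%, the in-state pool 1/5 = 20.0% → the international pool
Humanities: the international pool 3/5 = 60.0%, the in-state pool 59/101 = 58.4% → the international pool
Overall: the international pool 55/123 = 44.7%, the in-state pool 70/130 = 53.8% → the in-state pool
The international pool wins each department group but the in-state pool wins overall — the comparison reverses. The international pool's applicants skew toward Education, which has a lower base rate.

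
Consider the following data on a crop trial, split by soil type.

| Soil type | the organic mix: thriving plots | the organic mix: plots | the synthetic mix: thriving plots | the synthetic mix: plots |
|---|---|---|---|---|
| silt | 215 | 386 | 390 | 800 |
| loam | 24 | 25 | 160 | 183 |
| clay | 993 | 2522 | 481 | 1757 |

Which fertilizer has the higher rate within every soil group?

the organic mix

Silt: the organic mix 215/386 = 55.7%, the synthetic mix 390/800 = 48.8% → the organic mix
Loam: the organic mix 24/25 = 96.0%, the synthetic mix 160/183 = 87.4% → the organic mix
Clay: the organic mix 993/2522 = 39.4%, the synthetic mix 481/1757 = 27.4% → the organic mix
The organic mix has the higher rate in all 3 groups.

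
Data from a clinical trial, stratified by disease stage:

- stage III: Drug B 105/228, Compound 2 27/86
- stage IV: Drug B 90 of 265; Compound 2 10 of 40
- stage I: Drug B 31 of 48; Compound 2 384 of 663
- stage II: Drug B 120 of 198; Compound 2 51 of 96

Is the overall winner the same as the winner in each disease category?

Stage III: Drug B 105/228 = 46.1%, Compound 2 27/86 = 31.4% → Drug B
Stage IV: Drug B 90/265 = 34.0%, Compound 2 10/40 = 25.0% → Drug B
Stage I: Drug B 31/48 = 64.6%, Compound 2 384/663 = 57.9% → Drug B
Stage II: Drug B 120/198 = 60.6%, Compound 2 51/96 = 53.1% → Drug B
Overall: Drug B 346/739 = 46.8%, Compound 2 472/885 = 53.3% → Compound 2
Drug B wins each disease group but Compound 2 wins overall — the comparison reverses. Drug B's patients skew toward stage IV, which has a lower base rate.

No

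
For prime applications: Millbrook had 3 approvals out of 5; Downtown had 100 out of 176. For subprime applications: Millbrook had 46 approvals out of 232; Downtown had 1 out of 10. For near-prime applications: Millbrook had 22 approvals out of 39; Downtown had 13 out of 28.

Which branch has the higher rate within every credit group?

Prime: Millbrook 3/5 = 60.0%, Downtown 100/176 = 56.8% → Millbrook
Subprime: Millbrook 46/232 = 19.8%, Downtown 1/10 = 10.0% → Millbrook
Near-prime: Millbrook 22/39 = 56.4%, Downtown 13/28 = 46.4% → Millbrook
Millbrook has the higher rate in all 3 groups.

Millbrook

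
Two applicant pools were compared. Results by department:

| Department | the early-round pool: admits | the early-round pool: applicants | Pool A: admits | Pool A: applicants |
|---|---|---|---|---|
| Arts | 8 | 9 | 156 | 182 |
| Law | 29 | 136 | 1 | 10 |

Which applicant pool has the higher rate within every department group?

Arts: the early-round pool 8/9 = 88.9%, Pool A 156/182 = 85.7% → the early-round pool
Law: the early-round pool 29/136 = 21.3%, Pool A 1/10 = 10.0% → the early-round pool
The early-round pool has the higher rate in both groups.

the early-round pool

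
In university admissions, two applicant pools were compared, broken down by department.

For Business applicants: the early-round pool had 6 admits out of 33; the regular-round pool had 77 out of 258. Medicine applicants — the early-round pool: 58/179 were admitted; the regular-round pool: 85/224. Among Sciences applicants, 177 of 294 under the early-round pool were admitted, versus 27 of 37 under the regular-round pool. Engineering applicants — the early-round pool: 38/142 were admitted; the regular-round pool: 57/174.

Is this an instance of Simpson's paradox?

Business: the early-round pool 6/33 = 18.2%, the regular-round pool 77/258 = 29.8% → the regular-round pool
Medicine: the early-round pool 58/179 = 32.4%, the regular-round pool 85/224 = 37.9% → the regular-round pool
Sciences: the early-round pool 177/294 = 60.2%, the regular-round pool 27/37 = 73.0% → the regular-round pool
Engineering: the early-round pool 38/142 = 26.8%, the regular-round pool 57/174 = 32.8% → the regular-round pool
Overall: the early-round pool 279/648 = 43.1%, the regular-round pool 246/693 = 35.5% → the early-round pool
The regular-round pool wins each department group but the early-round pool wins overall — the comparison reverses. The regular-round pool's applicants skew toward Business, which has a lower base rate.

Yes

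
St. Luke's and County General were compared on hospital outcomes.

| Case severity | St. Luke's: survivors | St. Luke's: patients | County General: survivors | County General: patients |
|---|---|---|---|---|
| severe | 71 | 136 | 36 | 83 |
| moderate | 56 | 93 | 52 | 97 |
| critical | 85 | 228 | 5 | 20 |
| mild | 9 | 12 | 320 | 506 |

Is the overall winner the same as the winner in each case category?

Severe: St. Luke's 71/136 = 52.2%, County General 36/83 = 43.4% → St. Luke's
Moderate: St. Luke's 56/93 = 60.2%, County General 52/97 = 53.6% → St. Luke's
Critical: St. Luke's 85/228 = 37.3%, County General 5/20 = 25.0% → St. Luke's
Mild: St. Luke's 9/12 = 75.0%, County General 320/506 = 63.2% → St. Luke's
Overall: St. Luke's 221/469 = 47.1%, County General 413/706 = 58.5% → County General
St. Luke's wins each case group but County General wins overall — the comparison reverses. St. Luke's's patients skew toward critical, which has a lower base rate.

No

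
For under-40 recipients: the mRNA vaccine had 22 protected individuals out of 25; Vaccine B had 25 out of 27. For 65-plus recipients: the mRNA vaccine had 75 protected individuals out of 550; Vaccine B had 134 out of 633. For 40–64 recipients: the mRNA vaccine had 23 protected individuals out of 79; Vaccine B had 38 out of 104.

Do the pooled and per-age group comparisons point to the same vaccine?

Under-40: the mRNA vaccine 22/25 = 88.0%, Vaccine B 25/27 = 92.6% → Vaccine B
65-plus: the mRNA vaccine 75/550 = 13.6%, Vaccine B 134/633 = 21.2% → Vaccine B
40–64: the mRNA vaccine 23/79 = 29.1%, Vaccine B 38/104 = 36.5% → Vaccine B
Overall: the mRNA vaccine 120/654 = 18.3%, Vaccine B 197/764 = 25.8% → Vaccine B
Vaccine B wins overall and in every age group — no reversal.

Yes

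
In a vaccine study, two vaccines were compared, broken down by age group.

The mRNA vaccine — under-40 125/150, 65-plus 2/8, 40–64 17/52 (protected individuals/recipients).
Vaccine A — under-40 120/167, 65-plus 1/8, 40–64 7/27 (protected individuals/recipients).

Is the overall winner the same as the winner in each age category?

Under-40: the mRNA vaccine 125/150 = 83.3%, Vaccine A 120/167 = 71.9% → the mRNA vaccine
65-plus: the mRNA vaccine 2/8 = 25.0%, Vaccine A 1/8 = 12.5% → the mRNA vaccine
40–64: the mRNA vaccine 17/52 = 32.7%, Vaccine A 7/27 = 25.9% → the mRNA vaccine
Overall: the mRNA vaccine 144/210 = 68.6%, Vaccine A 128/202 = 63.4% → the mRNA vaccine
The mRNA vaccine wins overall and in every age group — no reversal.

Yes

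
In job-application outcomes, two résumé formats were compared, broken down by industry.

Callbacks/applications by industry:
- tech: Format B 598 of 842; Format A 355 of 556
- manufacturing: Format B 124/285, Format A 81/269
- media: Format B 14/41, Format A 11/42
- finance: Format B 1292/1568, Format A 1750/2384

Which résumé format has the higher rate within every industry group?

Tech: Format B 598/842 = 71.0%, Format A 355/556 = 63.8% → Format B
Manufacturing: Format B 124/285 = 43.5%, Format A 81/269 = 30.1% → Format B
Media: Format B 14/41 = 34.1%, Format A 11/42 = 26.2% → Format B
Finance: Format B 1292/1568 = 82.4%, Format A 1750/2384 = 73.4% → Format B
Format B has the higher rate in all 4 groups.

Format B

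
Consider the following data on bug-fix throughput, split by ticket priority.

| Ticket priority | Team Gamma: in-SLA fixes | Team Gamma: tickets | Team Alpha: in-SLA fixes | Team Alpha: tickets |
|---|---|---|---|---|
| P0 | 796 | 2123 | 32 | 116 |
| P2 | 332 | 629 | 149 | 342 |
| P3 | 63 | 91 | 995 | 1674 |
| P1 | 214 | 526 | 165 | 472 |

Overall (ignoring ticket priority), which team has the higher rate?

Team Alpha

P0: Team Gamma 796/2123 = 37.5%, Team Alpha 32/116 = 27.6% → Team Gamma
P2: Team Gamma 332/629 = 52.8%, Team Alpha 149/342 = 43.6% → Team Gamma
P3: Team Gamma 63/91 = 69.2%, Team Alpha 995/1674 = 59.4% → Team Gamma
P1: Team Gamma 214/526 = 40.7%, Team Alpha 165/472 = 35.0% → Team Gamma
Overall: Team Gamma 1405/3369 = 41.7%, Team Alpha 1341/2604 = 51.5% → Team Alpha
(Team Gamma wins every ticket group but Team Alpha wins overall — Team Gamma's tickets skew toward the low-rate P0 group.)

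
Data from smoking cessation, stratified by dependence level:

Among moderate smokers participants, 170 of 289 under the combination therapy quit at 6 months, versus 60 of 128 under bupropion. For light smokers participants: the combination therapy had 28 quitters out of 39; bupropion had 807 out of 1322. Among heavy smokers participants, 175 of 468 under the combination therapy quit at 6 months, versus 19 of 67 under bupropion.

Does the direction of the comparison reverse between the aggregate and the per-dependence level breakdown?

Yes

Moderate smokers: the combination therapy 170/289 = 58.8%, bupropion 60/128 = 46.9% → the combination therapy
Light smokers: the combination therapy 28/39 = 71.8%, bupropion 807/1322 = 61.0% → the combination therapy
Heavy smokers: the combination therapy 175/468 = 37.4%, bupropion 19/67 = 28.4% → the combination therapy
Overall: the combination therapy 373/796 = 46.9%, bupropion 886/1517 = 58.4% → bupropion
The combination therapy wins each dependence group but bupropion wins overall — the comparison reverses. The combination therapy's participants skew toward heavy smokers, which has a lower base rate.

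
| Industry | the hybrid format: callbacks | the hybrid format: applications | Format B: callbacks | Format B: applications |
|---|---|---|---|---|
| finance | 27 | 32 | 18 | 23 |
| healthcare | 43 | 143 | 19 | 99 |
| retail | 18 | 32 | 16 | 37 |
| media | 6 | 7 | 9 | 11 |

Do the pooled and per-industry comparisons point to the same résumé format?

Yes

Finance: the hybrid format 27/32 = 84.4%, Format B 18/23 = 78.3% → the hybrid format
Healthcare: the hybrid format 43/143 = 30.1%, Format B 19/99 = 19.2% → the hybrid format
Retail: the hybrid format 18/32 = 56.2%, Format B 16/37 = 43.2% → the hybrid format
Media: the hybrid format 6/7 = 85.7%, Format B 9/11 = 81.8% → the hybrid format
Overall: the hybrid format 94/214 = 43.9%, Format B 62/170 = 36.5% → the hybrid format
The hybrid format wins overall and in every industry group — no reversal.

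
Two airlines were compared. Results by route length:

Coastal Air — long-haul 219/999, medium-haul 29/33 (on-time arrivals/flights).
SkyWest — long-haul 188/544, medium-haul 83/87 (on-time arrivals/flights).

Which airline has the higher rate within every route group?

SkyWest

Long-haul: Coastal Air 219/999 = 21.9%, SkyWest 188/544 = 34.6% → SkyWest
Medium-haul: Coastal Air 29/33 = 87.9%, SkyWest 83/87 = 95.4% → SkyWest
SkyWest has the higher rate in both groups.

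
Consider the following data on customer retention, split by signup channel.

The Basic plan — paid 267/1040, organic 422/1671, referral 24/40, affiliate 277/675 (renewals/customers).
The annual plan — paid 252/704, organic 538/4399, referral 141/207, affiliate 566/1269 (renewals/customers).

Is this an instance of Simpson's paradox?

Paid: the Basic plan 267/1040 = 25.7%, the annual plan 252/704 = 35.8% → the annual plan
Organic: the Basic plan 422/1671 = 25.3%, the annual plan 538/4399 = 12.2% → the Basic plan
Referral: the Basic plan 24/40 = 60.0%, the annual plan 141/207 = 68.1% → the annual plan
Affiliate: the Basic plan 277/675 = 41.0%, the annual plan 566/1269 = 44.6% → the annual plan
Overall: the Basic plan 990/3426 = 28.9%, the annual plan 1497/6579 = 22.8% → the Basic plan
Neither sweeps: the Basic plan wins 1 of 4 groups, the annual plan wins 3. The Basic plan wins overall but not every group — no Simpson reversal.

No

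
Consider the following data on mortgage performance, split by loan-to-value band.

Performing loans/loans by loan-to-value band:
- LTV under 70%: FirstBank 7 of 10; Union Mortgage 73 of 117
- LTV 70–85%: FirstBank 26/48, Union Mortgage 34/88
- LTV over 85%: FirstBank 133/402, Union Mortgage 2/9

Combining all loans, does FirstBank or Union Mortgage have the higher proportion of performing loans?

Union Mortgage

LTV under 70%: FirstBank 7/10 = 70.0%, Union Mortgage 73/117 = 62.4% → FirstBank
LTV 70–85%: FirstBank 26/48 = 54.2%, Union Mortgage 34/88 = 38.6% → FirstBank
LTV over 85%: FirstBank 133/402 = 33.1%, Union Mortgage 2/9 = 22.2% → FirstBank
Overall: FirstBank 166/460 = 36.1%, Union Mortgage 109/214 = 50.9% → Union Mortgage
(FirstBank wins every loan-to-value group but Union Mortgage wins overall — FirstBank's loans skew toward the low-rate LTV over 85% group.)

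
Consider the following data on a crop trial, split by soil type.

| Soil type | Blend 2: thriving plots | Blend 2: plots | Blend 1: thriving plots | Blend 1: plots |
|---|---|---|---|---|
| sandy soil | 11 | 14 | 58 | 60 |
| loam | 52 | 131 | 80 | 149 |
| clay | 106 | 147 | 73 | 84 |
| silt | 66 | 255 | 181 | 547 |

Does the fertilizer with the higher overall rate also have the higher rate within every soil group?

Yes

Sandy soil: Blend 2 11/14 = 78.6%, Blend 1 58/60 = 96.7% → Blend 1
Loam: Blend 2 52/131 = 39.7%, Blend 1 80/149 = 53.7% → Blend 1
Clay: Blend 2 106/147 = 72.1%, Blend 1 73/84 = 86.9% → Blend 1
Silt: Blend 2 66/255 = 25.9%, Blend 1 181/547 = 33.1% → Blend 1
Overall: Blend 2 235/547 = 43.0%, Blend 1 392/840 = 46.7% → Blend 1
Blend 1 wins overall and in every soil group — no reversal.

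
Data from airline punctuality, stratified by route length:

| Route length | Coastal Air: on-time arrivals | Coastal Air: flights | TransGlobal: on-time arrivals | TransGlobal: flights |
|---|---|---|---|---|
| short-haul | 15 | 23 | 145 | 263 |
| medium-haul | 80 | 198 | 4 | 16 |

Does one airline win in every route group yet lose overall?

Yes

Short-haul: Coastal Air 15/23 = 65.2%, TransGlobal 145/263 = 55.1% → Coastal Air
Medium-haul: Coastal Air 80/198 = 40.4%, TransGlobal 4/16 = 25.0% → Coastal Air
Overall: Coastal Air 95/221 = 43.0%, TransGlobal 149/279 = 53.4% → TransGlobal
Coastal Air wins each route group but TransGlobal wins overall — the comparison reverses. Coastal Air's flights skew toward medium-haul, which has a lower base rate.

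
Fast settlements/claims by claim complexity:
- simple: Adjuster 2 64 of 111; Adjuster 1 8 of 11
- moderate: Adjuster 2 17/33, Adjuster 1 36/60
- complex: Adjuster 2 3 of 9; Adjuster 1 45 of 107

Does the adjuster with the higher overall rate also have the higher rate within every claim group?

No

Simple: Adjuster 2 64/111 = 57.7%, Adjuster 1 8/11 = 72.7% → Adjuster 1
Moderate: Adjuster 2 17/33 = 51.5%, Adjuster 1 36/60 = 60.0% → Adjuster 1
Complex: Adjuster 2 3/9 = 33.3%, Adjuster 1 45/107 = 42.1% → Adjuster 1
Overall: Adjuster 2 84/153 = 54.9%, Adjuster 1 89/178 = 50.0% → Adjuster 2
Adjuster 1 wins each claim group but Adjuster 2 wins overall — the comparison reverses. Adjuster 1's claims skew toward complex, which has a lower base rate.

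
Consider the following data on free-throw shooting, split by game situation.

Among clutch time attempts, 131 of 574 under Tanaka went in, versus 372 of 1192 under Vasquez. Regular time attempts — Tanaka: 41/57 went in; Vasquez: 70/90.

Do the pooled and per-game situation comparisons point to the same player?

Clutch time: Tanaka 131/574 = 22.8%, Vasquez 372/1192 = 31.2% → Vasquez
Regular time: Tanaka 41/57 = 71.9%, Vasquez 70/90 = 77.8% → Vasquez
Overall: Tanaka 172/631 = 27.3%, Vasquez 442/1282 = 34.5% → Vasquez
Vasquez wins overall and in every game group — no reversal.

Yes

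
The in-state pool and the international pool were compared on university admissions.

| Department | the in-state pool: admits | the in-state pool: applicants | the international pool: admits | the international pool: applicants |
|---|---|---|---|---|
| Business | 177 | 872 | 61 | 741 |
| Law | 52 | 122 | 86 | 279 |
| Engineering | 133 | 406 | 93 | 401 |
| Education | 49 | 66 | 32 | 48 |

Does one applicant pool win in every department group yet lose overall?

No

Business: the in-state pool 177/872 = 20.3%, the international pool 61/741 = 8.2% → the in-state pool
Law: the in-state pool 52/122 = 42.6%, the international pool 86/279 = 30.8% → the in-state pool
Engineering: the in-state pool 133/406 = 32.8%, the international pool 93/401 = 23.2% → the in-state pool
Education: the in-state pool 49/66 = 74.2%, the international pool 32/48 = 66.7% → the in-state pool
Overall: the in-state pool 411/1466 = 28.0%, the international pool 272/1469 = 18.5% → the in-state pool
The in-state pool wins overall and in every department group — no reversal.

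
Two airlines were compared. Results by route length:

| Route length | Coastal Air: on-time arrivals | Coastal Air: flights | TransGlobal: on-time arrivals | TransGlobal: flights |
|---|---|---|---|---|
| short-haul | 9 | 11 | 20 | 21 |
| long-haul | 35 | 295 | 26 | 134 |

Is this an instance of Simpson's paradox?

No

Short-haul: Coastal Air 9/11 = 81.8%, TransGlobal 20/21 = 95.2% → TransGlobal
Long-haul: Coastal Air 35/295 = 11.9%, TransGlobal 26/134 = 19.4% → TransGlobal
Overall: Coastal Air 44/306 = 14.4%, TransGlobal 46/155 = 29.7% → TransGlobal
TransGlobal wins overall and in every route group — no reversal.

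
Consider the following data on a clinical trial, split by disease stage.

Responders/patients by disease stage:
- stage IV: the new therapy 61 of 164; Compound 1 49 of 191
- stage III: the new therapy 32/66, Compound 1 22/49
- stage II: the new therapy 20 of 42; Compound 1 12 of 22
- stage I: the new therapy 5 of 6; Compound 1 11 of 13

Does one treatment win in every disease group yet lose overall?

No

Stage IV: the new therapy 61/164 = 37.2%, Compound 1 49/191 = 25.7% → the new therapy
Stage III: the new therapy 32/66 = 48.5%, Compound 1 22/49 = 44.9% → the new therapy
Stage II: the new therapy 20/42 = 47.6%, Compound 1 12/22 = 54.5% → Compound 1
Stage I: the new therapy 5/6 = 83.3%, Compound 1 11/13 = 84.6% → Compound 1
Overall: the new therapy 118/278 = 42.4%, Compound 1 94/275 = 34.2% → the new therapy
Neither sweeps: the new therapy wins 2 of 4 groups, Compound 1 wins 2. The new therapy wins overall but not every group — no Simpson reversal.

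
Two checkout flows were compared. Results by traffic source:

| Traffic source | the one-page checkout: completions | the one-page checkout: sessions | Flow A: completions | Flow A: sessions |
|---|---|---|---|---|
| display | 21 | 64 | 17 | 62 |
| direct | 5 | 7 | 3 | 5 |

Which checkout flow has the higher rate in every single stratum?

Display: the one-page checkout 21/64 = 32.8%, Flow A 17/62 = 27.4% → the one-page checkout
Direct: the one-page checkout 5/7 = 71.4%, Flow A 3/5 = 60.0% → the one-page checkout
The one-page checkout has the higher rate in both groups.

the one-page checkout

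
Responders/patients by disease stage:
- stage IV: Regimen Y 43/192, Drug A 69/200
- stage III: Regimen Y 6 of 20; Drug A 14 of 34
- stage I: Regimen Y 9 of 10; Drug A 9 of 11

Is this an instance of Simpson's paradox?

Stage IV: Regimen Y 43/192 = 22.4%, Drug A 69/200 = 34.5% → Drug A
Stage III: Regimen Y 6/20 = 30.0%, Drug A 14/34 = 41.2% → Drug A
Stage I: Regimen Y 9/10 = 90.0%, Drug A 9/11 = 81.8% → Regimen Y
Overall: Regimen Y 58/222 = 26.1%, Drug A 92/245 = 37.6% → Drug A
Neither sweeps: Regimen Y wins 1 of 3 groups, Drug A wins 2. Drug A wins overall but not every group — no Simpson reversal.

No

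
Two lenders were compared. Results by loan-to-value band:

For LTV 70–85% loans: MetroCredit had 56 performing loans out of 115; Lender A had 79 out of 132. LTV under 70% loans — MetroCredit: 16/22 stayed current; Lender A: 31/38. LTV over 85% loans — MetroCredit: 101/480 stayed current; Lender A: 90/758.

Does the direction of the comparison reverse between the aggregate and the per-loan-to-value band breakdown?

No

LTV 70–85%: MetroCredit 56/115 = 48.7%, Lender A 79/132 = 59.8% → Lender A
LTV under 70%: MetroCredit 16/22 = 72.7%, Lender A 31/38 = 81.6% → Lender A
LTV over 85%: MetroCredit 101/480 = 21.0%, Lender A 90/758 = 11.9% → MetroCredit
Overall: MetroCredit 173/617 = 28.0%, Lender A 200/928 = 21.6% → MetroCredit
Neither sweeps: MetroCredit wins 1 of 3 groups, Lender A wins 2. MetroCredit wins overall but not every group — no Simpson reversal.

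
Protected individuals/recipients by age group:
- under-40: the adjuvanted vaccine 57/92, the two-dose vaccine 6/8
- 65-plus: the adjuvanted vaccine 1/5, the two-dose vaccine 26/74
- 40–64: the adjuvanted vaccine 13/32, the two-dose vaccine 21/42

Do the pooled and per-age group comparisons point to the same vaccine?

Under-40: the adjuvanted vaccine 57/92 = 62.0%, the two-dose vaccine 6/8 = 75.0% → the two-dose vaccine
65-plus: the adjuvanted vaccine 1/5 = 20.0%, the two-dose vaccine 26/74 = 35.1% → the two-dose vaccine
40–64: the adjuvanted vaccine 13/32 = 40.6%, the two-dose vaccine 21/42 = 50.0% → the two-dose vaccine
Overall: the adjuvanted vaccine 71/129 = 55.0%, the two-dose vaccine 53/124 = 42.7% → the adjuvanted vaccine
The two-dose vaccine wins each age group but the adjuvanted vaccine wins overall — the comparison reverses. The two-dose vaccine's recipients skew toward 65-plus, which has a lower base rate.

No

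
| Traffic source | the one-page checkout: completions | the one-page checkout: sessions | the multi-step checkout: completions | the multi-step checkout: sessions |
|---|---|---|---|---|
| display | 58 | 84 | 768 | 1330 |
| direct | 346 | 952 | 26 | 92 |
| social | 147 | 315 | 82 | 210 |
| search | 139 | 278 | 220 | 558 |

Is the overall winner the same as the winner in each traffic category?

No

Display: the one-page checkout 58/84 = 69.0%, the multi-step checkout 768/1330 = 57.7% → the one-page checkout
Direct: the one-page checkout 346/952 = 36.3%, the multi-step checkout 26/92 = 28.3% → the one-page checkout
Social: the one-page checkout 147/315 = 46.7%, the multi-step checkout 82/210 = 39.0% → the one-page checkout
Search: the one-page checkout 139/278 = 50.0%, the multi-step checkout 220/558 = 39.4% → the one-page checkout
Overall: the one-page checkout 690/1629 = 42.4%, the multi-step checkout 1096/2190 = 50.0% → the multi-step checkout
The one-page checkout wins each traffic group but the multi-step checkout wins overall — the comparison reverses. The one-page checkout's sessions skew toward direct, which has a lower base rate.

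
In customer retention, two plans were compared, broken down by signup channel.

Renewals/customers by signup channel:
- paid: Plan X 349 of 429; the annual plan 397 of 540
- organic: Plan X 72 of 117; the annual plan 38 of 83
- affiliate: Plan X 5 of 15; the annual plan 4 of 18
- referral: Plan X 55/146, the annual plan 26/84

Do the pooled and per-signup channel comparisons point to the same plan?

Yes

Paid: Plan X 349/429 = 81.4%, the annual plan 397/540 = 73.5% → Plan X
Organic: Plan X 72/117 = 61.5%, the annual plan 38/83 = 45.8% → Plan X
Affiliate: Plan X 5/15 = 33.3%, the annual plan 4/18 = 22.2% → Plan X
Referral: Plan X 55/146 = 37.7%, the annual plan 26/84 = 31.0% → Plan X
Overall: Plan X 481/707 = 68.0%, the annual plan 465/725 = 64.1% → Plan X
Plan X wins overall and in every signup group — no reversal.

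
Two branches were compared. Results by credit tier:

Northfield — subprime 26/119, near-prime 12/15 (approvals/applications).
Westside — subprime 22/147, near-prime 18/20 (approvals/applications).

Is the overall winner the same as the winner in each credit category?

Subprime: Northfield 26/119 = 21.8%, Westside 22/147 = 15.0% → Northfield
Near-prime: Northfield 12/15 = 80.0%, Westside 18/20 = 90.0% → Westside
Overall: Northfield 38/134 = 28.4%, Westside 40/167 = 24.0% → Northfield
Neither sweeps: Northfield wins 1 of 2 groups, Westside wins 1. Northfield wins overall but not every group — no Simpson reversal.

No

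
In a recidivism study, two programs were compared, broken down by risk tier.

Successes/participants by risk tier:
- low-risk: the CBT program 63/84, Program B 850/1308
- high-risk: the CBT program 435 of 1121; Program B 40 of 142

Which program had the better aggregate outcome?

Low-risk: the CBT program 63/84 = 75.0%, Program B 850/1308 = 65.0% → the CBT program
High-risk: the CBT program 435/1121 = 38.8%, Program B 40/142 = 28.2% → the CBT program
Overall: the CBT program 498/1205 = 41.3%, Program B 890/1450 = 61.4% → Program B
(The CBT program wins every risk group but Program B wins overall — the CBT program's participants skew toward the low-rate high-risk group.)

Program B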